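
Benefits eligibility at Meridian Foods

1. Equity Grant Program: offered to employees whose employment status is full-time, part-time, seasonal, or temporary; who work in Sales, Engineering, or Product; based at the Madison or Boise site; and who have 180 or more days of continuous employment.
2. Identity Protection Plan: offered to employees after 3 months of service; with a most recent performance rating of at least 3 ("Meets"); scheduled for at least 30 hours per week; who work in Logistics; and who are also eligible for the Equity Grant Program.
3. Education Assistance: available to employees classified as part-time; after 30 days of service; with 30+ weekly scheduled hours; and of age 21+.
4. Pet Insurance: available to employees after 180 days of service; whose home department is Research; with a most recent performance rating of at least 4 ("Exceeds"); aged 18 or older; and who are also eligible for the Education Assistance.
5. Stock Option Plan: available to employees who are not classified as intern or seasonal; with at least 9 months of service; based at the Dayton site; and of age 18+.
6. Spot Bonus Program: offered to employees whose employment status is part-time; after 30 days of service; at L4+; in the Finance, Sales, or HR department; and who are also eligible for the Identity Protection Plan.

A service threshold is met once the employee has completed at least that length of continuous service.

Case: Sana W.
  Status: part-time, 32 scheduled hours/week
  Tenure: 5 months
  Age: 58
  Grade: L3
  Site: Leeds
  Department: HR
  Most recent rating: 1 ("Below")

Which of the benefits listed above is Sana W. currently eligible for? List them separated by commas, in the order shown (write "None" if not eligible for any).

Education Assistance

Equity Grant Program — status part-time ✓; dept HR ✗ → not eligible.
Identity Protection Plan — service 5 months ≥ 3 months ✓; rating 1 < 3 ✗ → not eligible.
Education Assistance — status part-time ✓; service 5 months ≥ 30 days ✓; 32 hrs/wk ≥ 30 ✓; age 58 ≥ 21 ✓ → eligible.
Pet Insurance — service 5 months < 180 days ✗ → not eligible.
Stock Option Plan — status part-time ✓ (not excluded); service 5 months < 9 months ✗ → not eligible.
Spot Bonus Program — status part-time ✓; service 5 months ≥ 30 days ✓; grade L3 < L4 ✗ → not eligible.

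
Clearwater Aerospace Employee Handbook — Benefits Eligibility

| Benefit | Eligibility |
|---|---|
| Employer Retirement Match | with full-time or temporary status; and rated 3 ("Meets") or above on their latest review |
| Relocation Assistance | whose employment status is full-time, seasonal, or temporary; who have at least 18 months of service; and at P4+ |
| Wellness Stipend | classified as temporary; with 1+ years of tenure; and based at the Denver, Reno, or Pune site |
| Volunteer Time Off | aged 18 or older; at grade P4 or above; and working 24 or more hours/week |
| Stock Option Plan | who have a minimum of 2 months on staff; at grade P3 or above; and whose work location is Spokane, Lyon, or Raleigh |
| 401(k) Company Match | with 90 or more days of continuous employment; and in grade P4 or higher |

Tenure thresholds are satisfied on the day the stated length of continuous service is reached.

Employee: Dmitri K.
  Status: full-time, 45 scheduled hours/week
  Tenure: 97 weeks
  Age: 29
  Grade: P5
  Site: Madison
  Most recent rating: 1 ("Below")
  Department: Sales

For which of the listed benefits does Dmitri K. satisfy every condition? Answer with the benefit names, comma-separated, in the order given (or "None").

Employer Retirement Match — status full-time ✓; rating 1 < 3 ✗ → not eligible.
Relocation Assistance — status full-time ✓; service 97 weeks ≥ 18 months (≈540 days) ✓; grade P5 ≥ P4 ✓ → eligible.
Wellness Stipend — status full-time ✗ (requires temporary) → not eligible.
Volunteer Time Off — age 29 ≥ 18 ✓; grade P5 ≥ P4 ✓; 45 hrs/wk ≥ 24 ✓ → eligible.
Stock Option Plan — service 97 weeks ≥ 2 months (≈60 days) ✓; grade P5 ≥ P3 ✓; site Madison ✗ (not Spokane, Lyon, or Raleigh) → not eligible.
401(k) Company Match — service 97 weeks ≥ 90 days ✓; grade P5 ≥ P4 ✓ → eligible.

Relocation Assistance, Volunteer Time Off, 401(k) Company Match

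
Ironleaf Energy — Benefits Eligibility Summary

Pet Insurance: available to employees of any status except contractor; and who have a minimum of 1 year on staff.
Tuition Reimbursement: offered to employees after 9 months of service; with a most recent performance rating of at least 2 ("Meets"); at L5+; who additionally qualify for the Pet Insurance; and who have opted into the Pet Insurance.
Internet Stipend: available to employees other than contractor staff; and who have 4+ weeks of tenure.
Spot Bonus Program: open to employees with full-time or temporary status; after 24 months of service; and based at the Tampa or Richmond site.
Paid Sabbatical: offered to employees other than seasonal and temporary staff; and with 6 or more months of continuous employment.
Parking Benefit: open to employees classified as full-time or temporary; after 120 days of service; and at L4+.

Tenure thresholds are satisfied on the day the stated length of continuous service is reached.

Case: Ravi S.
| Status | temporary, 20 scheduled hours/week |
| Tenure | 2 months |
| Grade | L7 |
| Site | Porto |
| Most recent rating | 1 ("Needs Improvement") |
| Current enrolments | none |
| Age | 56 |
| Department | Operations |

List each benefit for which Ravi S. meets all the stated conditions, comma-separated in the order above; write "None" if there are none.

Internet Stipend

Pet Insurance — status temporary ✓ (not excluded); service 2 months < 1 year (≈365 days) ✗ → not eligible.
Tuition Reimbursement — service 2 months < 9 months ✗ → not eligible.
Internet Stipend — status temporary ✓ (not excluded); service 2 months ≥ 4 weeks (≈28 days) ✓ → eligible.
Spot Bonus Program — status temporary ✓; service 2 months < 24 months ✗ → not eligible.
Paid Sabbatical — status temporary ✗ (excluded) → not eligible.
Parking Benefit — status temporary ✓; service 2 months < 120 days ✗ → not eligible.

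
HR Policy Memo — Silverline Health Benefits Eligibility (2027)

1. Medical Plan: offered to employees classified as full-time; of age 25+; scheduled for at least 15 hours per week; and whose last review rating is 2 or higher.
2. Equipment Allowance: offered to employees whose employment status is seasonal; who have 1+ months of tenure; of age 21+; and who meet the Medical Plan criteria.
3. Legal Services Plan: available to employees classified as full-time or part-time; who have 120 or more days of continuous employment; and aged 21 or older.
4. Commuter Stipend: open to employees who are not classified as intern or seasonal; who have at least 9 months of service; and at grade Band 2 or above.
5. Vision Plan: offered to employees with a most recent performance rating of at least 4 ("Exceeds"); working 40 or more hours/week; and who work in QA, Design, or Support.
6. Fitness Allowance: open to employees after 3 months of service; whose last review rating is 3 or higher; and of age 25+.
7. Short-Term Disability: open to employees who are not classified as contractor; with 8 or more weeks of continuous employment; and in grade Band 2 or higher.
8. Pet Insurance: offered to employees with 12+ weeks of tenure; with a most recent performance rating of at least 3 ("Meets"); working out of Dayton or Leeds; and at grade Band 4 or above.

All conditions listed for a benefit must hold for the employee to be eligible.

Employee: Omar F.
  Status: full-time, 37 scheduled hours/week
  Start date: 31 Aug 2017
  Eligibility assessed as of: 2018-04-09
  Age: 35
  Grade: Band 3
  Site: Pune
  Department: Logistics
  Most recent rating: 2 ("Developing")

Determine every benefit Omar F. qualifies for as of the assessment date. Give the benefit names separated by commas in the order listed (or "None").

Medical Plan, Legal Services Plan, Short-Term Disability

Service from 31 Aug 2017 to 2018-04-09: 221 days.
Medical Plan — status full-time ✓; age 35 ≥ 25 ✓; 37 hrs/wk ≥ 15 ✓; rating 2 ≥ 2 ✓ → eligible.
Equipment Allowance — status full-time ✗ (requires seasonal) → not eligible.
Legal Services Plan — status full-time ✓; service 221 days ≥ 120 days ✓; age 35 ≥ 21 ✓ → eligible.
Commuter Stipend — status full-time ✓ (not excluded); service 221 days < 9 months (≈270 days) ✗ → not eligible.
Vision Plan — rating 2 < 4 ✗ → not eligible.
Fitness Allowance — service 221 days ≥ 3 months (≈90 days) ✓; rating 2 < 3 ✗ → not eligible.
Short-Term Disability — status full-time ✓ (not excluded); service 221 days ≥ 8 weeks (≈56 days) ✓; grade Band 3 ≥ Band 2 ✓ → eligible.
Pet Insurance — service 221 days ≥ 12 weeks (≈84 days) ✓; rating 2 < 3 ✗ → not eligible.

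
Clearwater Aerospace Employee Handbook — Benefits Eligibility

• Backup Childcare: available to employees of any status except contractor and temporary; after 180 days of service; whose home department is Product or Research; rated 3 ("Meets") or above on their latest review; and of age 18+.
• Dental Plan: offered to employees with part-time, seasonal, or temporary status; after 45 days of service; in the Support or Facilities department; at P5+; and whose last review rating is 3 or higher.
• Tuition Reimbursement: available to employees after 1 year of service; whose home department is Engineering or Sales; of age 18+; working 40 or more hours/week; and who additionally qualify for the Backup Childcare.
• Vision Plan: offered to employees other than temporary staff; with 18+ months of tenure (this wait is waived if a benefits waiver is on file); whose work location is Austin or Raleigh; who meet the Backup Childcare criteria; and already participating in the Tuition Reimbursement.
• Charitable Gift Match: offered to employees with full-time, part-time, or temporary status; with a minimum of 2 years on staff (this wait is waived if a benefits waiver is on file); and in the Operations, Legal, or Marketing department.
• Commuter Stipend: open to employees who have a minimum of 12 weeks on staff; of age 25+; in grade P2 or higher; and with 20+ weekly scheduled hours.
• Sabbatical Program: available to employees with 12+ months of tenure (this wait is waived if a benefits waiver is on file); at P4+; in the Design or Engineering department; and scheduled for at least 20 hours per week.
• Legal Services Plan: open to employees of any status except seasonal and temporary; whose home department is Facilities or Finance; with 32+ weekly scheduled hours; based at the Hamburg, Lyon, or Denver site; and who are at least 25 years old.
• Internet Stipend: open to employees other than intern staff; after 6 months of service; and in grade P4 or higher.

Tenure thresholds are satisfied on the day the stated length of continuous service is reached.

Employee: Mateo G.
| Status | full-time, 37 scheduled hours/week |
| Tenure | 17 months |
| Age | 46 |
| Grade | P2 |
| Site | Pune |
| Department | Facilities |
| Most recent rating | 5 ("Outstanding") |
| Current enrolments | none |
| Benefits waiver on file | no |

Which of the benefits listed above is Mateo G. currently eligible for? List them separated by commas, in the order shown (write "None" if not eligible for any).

Backup Childcare — status full-time ✓ (not excluded); service 17 months ≥ 180 days ✓; dept Facilities ✗ → not eligible.
Dental Plan — status full-time ✗ (requires part-time, seasonal, or temporary) → not eligible.
Tuition Reimbursement — service 17 months ≥ 1 year (≈365 days) ✓; dept Facilities ✗ → not eligible.
Vision Plan — status full-time ✓ (not excluded); no waiver, service 17 months < 18 months ✗ → not eligible.
Charitable Gift Match — status full-time ✓; no waiver, service 17 months < 2 years (≈730 days) ✗ → not eligible.
Commuter Stipend — service 17 months ≥ 12 weeks (≈84 days) ✓; age 46 ≥ 25 ✓; grade P2 ≥ P2 ✓; 37 hrs/wk ≥ 20 ✓ → eligible.
Sabbatical Program — no waiver, service 17 months ≥ 12 months ✓; grade P2 < P4 ✗ → not eligible.
Legal Services Plan — status full-time ✓ (not excluded); dept Facilities ✓; 37 hrs/wk ≥ 32 ✓; site Pune ✗ (not Hamburg, Lyon, or Denver) → not eligible.
Internet Stipend — status full-time ✓ (not excluded); service 17 months ≥ 6 months ✓; grade P2 < P4 ✗ → not eligible.

Commuter Stipend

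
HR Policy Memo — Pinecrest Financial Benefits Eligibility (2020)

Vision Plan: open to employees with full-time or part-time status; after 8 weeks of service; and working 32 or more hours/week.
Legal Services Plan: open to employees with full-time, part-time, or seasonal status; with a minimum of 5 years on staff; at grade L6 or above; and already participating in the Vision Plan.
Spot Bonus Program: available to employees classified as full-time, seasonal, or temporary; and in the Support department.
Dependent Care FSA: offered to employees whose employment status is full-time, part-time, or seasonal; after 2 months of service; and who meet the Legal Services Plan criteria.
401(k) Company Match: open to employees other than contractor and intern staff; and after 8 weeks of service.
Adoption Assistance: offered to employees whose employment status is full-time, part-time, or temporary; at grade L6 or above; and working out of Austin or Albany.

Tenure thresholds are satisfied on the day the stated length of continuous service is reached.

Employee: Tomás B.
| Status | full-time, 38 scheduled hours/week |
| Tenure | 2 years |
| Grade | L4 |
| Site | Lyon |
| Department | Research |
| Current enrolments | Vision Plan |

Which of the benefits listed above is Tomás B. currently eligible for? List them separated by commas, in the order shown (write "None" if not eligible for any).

Vision Plan, 401(k) Company Match

Vision Plan — status full-time ✓; service 2 years ≥ 8 weeks (≈56 days) ✓; 38 hrs/wk ≥ 32 ✓ → eligible.
Legal Services Plan — status full-time ✓; service 2 years < 5 years ✗ → not eligible.
Spot Bonus Program — status full-time ✓; dept Research ✗ → not eligible.
Dependent Care FSA — status full-time ✓; service 2 years ≥ 2 months (≈60 days) ✓; not eligible for Legal Services Plan ✗ → not eligible.
401(k) Company Match — status full-time ✓ (not excluded); service 2 years ≥ 8 weeks (≈56 days) ✓ → eligible.
Adoption Assistance — status full-time ✓; grade L4 < L6 ✗ → not eligible.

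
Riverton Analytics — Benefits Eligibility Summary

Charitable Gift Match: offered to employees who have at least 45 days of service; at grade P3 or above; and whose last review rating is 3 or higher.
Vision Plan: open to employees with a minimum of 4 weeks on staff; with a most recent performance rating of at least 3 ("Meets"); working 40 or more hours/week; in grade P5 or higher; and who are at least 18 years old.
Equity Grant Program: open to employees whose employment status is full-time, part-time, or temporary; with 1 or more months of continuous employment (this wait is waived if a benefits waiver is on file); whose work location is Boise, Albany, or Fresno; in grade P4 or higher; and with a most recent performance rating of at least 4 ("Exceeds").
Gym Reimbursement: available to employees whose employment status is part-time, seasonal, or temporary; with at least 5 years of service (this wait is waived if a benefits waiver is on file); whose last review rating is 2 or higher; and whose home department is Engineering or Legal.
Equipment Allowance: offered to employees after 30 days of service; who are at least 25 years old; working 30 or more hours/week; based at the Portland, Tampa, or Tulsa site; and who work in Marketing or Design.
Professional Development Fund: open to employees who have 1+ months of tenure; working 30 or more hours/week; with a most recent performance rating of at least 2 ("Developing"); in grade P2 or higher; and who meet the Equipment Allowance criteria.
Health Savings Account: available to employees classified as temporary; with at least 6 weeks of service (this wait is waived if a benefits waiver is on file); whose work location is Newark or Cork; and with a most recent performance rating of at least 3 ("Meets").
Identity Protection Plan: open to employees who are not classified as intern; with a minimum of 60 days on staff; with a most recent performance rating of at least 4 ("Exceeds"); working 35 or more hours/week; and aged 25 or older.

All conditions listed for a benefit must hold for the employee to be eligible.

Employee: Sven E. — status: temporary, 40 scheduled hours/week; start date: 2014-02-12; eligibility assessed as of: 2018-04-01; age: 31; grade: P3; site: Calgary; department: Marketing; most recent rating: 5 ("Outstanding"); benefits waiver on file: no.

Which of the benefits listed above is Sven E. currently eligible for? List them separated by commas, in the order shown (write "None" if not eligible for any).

Charitable Gift Match, Identity Protection Plan

Service from 2014-02-12 to 2018-04-01: 1509 days.
Charitable Gift Match — service 1509 days ≥ 45 days ✓; grade P3 ≥ P3 ✓; rating 5 ≥ 3 ✓ → eligible.
Vision Plan — service 1509 days ≥ 4 weeks (≈28 days) ✓; rating 5 ≥ 3 ✓; 40 hrs/wk ≥ 40 ✓; grade P3 < P5 ✗ → not eligible.
Equity Grant Program — status temporary ✓; no waiver, service 1509 days ≥ 1 month (≈30 days) ✓; site Calgary ✗ (not Boise, Albany, or Fresno) → not eligible.
Gym Reimbursement — status temporary ✓; no waiver, service 1509 days < 5 years (≈1825 days) ✗ → not eligible.
Equipment Allowance — service 1509 days ≥ 30 days ✓; age 31 ≥ 25 ✓; 40 hrs/wk ≥ 30 ✓; site Calgary ✗ (not Portland, Tampa, or Tulsa) → not eligible.
Professional Development Fund — service 1509 days ≥ 1 month (≈30 days) ✓; 40 hrs/wk ≥ 30 ✓; rating 5 ≥ 2 ✓; grade P3 ≥ P2 ✓; not eligible for Equipment Allowance ✗ → not eligible.
Health Savings Account — status temporary ✓; no waiver, service 1509 days ≥ 6 weeks (≈42 days) ✓; site Calgary ✗ (not Newark or Cork) → not eligible.
Identity Protection Plan — status temporary ✓ (not excluded); service 1509 days ≥ 60 days ✓; rating 5 ≥ 4 ✓; 40 hrs/wk ≥ 35 ✓; age 31 ≥ 25 ✓ → eligible.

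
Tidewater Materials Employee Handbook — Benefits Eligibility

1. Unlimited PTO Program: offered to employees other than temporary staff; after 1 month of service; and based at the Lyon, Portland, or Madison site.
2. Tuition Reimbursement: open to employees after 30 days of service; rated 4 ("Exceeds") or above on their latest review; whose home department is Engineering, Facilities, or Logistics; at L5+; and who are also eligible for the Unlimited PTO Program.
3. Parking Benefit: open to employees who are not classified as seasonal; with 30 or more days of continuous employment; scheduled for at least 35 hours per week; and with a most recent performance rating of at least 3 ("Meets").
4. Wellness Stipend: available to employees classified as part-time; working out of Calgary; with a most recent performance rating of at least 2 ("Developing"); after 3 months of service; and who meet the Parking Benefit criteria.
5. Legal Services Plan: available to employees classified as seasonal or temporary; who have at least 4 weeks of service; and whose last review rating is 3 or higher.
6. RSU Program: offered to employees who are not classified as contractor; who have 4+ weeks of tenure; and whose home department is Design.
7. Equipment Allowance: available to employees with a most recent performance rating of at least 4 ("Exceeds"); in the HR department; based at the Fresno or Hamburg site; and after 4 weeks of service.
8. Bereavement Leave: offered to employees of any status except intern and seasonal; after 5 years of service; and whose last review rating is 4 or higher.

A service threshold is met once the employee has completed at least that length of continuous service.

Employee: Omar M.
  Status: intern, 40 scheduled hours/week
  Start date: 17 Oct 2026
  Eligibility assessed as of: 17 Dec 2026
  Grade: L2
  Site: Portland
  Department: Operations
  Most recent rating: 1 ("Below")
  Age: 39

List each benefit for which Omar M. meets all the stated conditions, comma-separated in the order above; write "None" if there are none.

Unlimited PTO Program

Service from 17 Oct 2026 to 17 Dec 2026: 61 days.
Unlimited PTO Program — status intern ✓ (not excluded); service 61 days ≥ 1 month (≈30 days) ✓; site Portland ✓ → eligible.
Tuition Reimbursement — service 61 days ≥ 30 days ✓; rating 1 < 4 ✗ → not eligible.
Parking Benefit — status intern ✓ (not excluded); service 61 days ≥ 30 days ✓; 40 hrs/wk ≥ 35 ✓; rating 1 < 3 ✗ → not eligible.
Wellness Stipend — status intern ✗ (requires part-time) → not eligible.
Legal Services Plan — status intern ✗ (requires seasonal or temporary) → not eligible.
RSU Program — status intern ✓ (not excluded); service 61 days ≥ 4 weeks (≈28 days) ✓; dept Operations ✗ → not eligible.
Equipment Allowance — rating 1 < 4 ✗ → not eligible.
Bereavement Leave — status intern ✗ (excluded) → not eligible.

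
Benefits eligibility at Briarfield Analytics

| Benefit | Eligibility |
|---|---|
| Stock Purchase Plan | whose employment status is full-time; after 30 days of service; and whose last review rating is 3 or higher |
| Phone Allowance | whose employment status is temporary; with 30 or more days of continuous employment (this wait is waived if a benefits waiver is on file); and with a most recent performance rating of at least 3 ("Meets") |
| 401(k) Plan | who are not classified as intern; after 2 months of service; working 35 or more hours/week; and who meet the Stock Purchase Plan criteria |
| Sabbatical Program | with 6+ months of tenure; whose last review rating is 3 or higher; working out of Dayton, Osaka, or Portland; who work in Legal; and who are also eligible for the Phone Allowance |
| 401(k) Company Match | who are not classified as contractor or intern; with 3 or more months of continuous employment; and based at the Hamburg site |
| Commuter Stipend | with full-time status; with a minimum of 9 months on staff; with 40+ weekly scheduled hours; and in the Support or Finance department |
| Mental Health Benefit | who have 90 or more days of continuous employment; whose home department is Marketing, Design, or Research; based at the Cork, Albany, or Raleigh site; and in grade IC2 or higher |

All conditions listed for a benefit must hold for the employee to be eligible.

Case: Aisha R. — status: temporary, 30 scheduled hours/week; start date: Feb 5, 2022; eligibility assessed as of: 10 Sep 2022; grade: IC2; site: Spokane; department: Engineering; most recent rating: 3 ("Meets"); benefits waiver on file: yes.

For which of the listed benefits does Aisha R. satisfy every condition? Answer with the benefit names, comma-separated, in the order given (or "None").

Service from Feb 5, 2022 to 10 Sep 2022: 217 days.
Stock Purchase Plan — status temporary ✗ (requires full-time) → not eligible.
Phone Allowance — status temporary ✓; benefits waiver on file ✓; rating 3 ≥ 3 ✓ → eligible.
401(k) Plan — status temporary ✓ (not excluded); service 217 days ≥ 2 months (≈60 days) ✓; 30 hrs/wk < 35 ✗ → not eligible.
Sabbatical Program — service 217 days ≥ 6 months (≈180 days) ✓; rating 3 ≥ 3 ✓; site Spokane ✗ (not Dayton, Osaka, or Portland) → not eligible.
401(k) Company Match — status temporary ✓ (not excluded); service 217 days ≥ 3 months (≈90 days) ✓; site Spokane ✗ (not Hamburg) → not eligible.
Commuter Stipend — status temporary ✗ (requires full-time) → not eligible.
Mental Health Benefit — service 217 days ≥ 90 days ✓; dept Engineering ✗ → not eligible.

Phone Allowance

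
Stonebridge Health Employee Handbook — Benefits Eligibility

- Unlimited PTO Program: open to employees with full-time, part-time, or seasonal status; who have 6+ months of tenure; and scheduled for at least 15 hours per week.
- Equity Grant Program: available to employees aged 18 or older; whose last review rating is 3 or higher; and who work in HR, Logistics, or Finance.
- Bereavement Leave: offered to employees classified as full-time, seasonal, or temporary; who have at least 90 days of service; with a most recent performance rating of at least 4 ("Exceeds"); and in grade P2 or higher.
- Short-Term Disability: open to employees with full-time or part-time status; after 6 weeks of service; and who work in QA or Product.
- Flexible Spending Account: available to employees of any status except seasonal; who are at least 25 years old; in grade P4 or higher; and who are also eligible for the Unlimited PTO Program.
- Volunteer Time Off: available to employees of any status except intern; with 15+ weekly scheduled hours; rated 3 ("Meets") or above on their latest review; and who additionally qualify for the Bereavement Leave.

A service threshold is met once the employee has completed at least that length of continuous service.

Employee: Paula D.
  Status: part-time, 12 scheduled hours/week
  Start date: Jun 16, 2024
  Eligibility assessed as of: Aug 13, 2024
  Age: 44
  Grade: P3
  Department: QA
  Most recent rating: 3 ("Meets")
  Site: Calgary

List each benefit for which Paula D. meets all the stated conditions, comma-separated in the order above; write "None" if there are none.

Service from Jun 16, 2024 to Aug 13, 2024: 58 days.
Unlimited PTO Program — status part-time ✓; service 58 days < 6 months (≈180 days) ✗ → not eligible.
Equity Grant Program — age 44 ≥ 18 ✓; rating 3 ≥ 3 ✓; dept QA ✗ → not eligible.
Bereavement Leave — status part-time ✗ (requires full-time, seasonal, or temporary) → not eligible.
Short-Term Disability — status part-time ✓; service 58 days ≥ 6 weeks (≈42 days) ✓; dept QA ✓ → eligible.
Flexible Spending Account — status part-time ✓ (not excluded); age 44 ≥ 25 ✓; grade P3 < P4 ✗ → not eligible.
Volunteer Time Off — status part-time ✓ (not excluded); 12 hrs/wk < 15 ✗ → not eligible.

Short-Term Disability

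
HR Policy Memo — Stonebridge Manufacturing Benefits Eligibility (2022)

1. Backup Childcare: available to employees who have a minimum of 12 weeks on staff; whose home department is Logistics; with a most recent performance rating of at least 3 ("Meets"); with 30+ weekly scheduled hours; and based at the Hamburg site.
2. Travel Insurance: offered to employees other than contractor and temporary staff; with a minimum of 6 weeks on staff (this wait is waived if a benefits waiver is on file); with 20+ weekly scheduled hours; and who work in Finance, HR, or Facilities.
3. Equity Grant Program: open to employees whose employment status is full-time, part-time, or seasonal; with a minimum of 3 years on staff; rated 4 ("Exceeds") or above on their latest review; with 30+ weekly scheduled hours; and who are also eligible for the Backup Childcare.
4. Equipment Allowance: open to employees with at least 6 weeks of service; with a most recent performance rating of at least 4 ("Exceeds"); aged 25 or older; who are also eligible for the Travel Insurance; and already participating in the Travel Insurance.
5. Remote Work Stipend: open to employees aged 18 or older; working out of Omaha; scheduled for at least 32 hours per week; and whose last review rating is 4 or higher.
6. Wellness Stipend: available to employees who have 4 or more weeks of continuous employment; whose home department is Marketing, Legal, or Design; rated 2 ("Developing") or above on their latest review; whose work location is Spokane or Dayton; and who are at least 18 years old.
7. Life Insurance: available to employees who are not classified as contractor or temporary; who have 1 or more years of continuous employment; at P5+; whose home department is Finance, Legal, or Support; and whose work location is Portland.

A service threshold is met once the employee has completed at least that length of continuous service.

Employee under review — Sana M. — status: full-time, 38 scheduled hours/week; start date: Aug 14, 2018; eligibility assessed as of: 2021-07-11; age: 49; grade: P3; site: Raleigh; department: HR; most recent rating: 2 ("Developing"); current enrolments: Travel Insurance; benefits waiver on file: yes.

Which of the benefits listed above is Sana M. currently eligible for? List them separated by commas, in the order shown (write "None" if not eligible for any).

Travel Insurance

Service from Aug 14, 2018 to 2021-07-11: 1062 days.
Backup Childcare — service 1062 days ≥ 12 weeks (≈84 days) ✓; dept HR ✗ → not eligible.
Travel Insurance — status full-time ✓ (not excluded); benefits waiver on file ✓; 38 hrs/wk ≥ 20 ✓; dept HR ✓ → eligible.
Equity Grant Program — status full-time ✓; service 1062 days < 3 years (≈1095 days) ✗ → not eligible.
Equipment Allowance — service 1062 days ≥ 6 weeks (≈42 days) ✓; rating 2 < 4 ✗ → not eligible.
Remote Work Stipend — age 49 ≥ 18 ✓; site Raleigh ✗ (not Omaha) → not eligible.
Wellness Stipend — service 1062 days ≥ 4 weeks (≈28 days) ✓; dept HR ✗ → not eligible.
Life Insurance — status full-time ✓ (not excluded); service 1062 days ≥ 1 year (≈365 days) ✓; grade P3 < P5 ✗ → not eligible.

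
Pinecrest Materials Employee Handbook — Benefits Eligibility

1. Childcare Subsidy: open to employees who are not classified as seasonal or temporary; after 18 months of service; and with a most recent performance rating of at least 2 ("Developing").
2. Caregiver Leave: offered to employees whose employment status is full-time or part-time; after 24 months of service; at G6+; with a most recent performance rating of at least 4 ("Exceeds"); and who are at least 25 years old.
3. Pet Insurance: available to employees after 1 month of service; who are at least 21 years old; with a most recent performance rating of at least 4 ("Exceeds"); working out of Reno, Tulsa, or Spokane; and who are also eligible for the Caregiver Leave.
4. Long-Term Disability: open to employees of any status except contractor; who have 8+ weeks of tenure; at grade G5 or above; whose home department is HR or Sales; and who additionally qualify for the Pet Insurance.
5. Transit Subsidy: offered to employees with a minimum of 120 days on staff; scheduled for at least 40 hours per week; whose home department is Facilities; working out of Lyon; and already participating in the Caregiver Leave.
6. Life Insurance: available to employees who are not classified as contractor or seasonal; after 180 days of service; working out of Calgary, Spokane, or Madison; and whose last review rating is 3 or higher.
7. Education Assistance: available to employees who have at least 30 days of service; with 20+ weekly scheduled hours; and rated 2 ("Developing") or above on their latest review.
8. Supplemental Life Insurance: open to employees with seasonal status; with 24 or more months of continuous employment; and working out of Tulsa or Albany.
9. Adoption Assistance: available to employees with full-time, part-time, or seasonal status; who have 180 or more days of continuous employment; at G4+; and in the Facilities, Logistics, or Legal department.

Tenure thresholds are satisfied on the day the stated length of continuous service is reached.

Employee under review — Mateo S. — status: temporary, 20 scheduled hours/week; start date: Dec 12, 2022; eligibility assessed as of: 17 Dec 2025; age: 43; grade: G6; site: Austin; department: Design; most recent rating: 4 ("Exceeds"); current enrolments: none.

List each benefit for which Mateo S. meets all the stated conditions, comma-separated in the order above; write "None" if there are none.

Service from Dec 12, 2022 to 17 Dec 2025: 1101 days.
Childcare Subsidy — status temporary ✗ (excluded) → not eligible.
Caregiver Leave — status temporary ✗ (requires full-time or part-time) → not eligible.
Pet Insurance — service 1101 days ≥ 1 month (≈30 days) ✓; age 43 ≥ 21 ✓; rating 4 ≥ 4 ✓; site Austin ✗ (not Reno, Tulsa, or Spokane) → not eligible.
Long-Term Disability — status temporary ✓ (not excluded); service 1101 days ≥ 8 weeks (≈56 days) ✓; grade G6 ≥ G5 ✓; dept Design ✗ → not eligible.
Transit Subsidy — service 1101 days ≥ 120 days ✓; 20 hrs/wk < 40 ✗ → not eligible.
Life Insurance — status temporary ✓ (not excluded); service 1101 days ≥ 180 days ✓; site Austin ✗ (not Calgary, Spokane, or Madison) → not eligible.
Education Assistance — service 1101 days ≥ 30 days ✓; 20 hrs/wk ≥ 20 ✓; rating 4 ≥ 2 ✓ → eligible.
Supplemental Life Insurance — status temporary ✗ (requires seasonal) → not eligible.
Adoption Assistance — status temporary ✗ (requires full-time, part-time, or seasonal) → not eligible.

Education Assistance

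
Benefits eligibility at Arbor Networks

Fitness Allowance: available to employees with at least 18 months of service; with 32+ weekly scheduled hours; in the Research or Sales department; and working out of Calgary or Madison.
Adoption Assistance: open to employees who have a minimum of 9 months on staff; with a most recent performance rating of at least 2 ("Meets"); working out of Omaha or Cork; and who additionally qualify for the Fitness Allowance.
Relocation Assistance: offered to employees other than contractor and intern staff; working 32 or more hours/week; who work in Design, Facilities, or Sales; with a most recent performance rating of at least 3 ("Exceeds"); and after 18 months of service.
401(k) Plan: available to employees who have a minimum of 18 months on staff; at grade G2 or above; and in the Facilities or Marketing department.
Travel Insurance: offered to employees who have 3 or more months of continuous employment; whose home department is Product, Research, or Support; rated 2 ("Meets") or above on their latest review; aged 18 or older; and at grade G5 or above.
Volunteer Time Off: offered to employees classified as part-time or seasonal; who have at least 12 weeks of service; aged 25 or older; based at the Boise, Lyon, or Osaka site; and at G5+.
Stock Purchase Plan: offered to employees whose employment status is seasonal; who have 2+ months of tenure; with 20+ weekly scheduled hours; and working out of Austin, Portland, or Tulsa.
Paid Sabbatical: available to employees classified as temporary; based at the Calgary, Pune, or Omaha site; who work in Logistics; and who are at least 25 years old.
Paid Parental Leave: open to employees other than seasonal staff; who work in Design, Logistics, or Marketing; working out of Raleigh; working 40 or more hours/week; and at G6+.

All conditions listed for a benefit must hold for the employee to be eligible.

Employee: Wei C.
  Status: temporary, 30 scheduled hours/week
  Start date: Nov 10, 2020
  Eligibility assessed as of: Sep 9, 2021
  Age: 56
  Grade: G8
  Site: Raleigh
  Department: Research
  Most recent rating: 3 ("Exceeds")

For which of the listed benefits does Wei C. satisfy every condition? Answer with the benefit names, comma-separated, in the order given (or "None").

Travel Insurance

Service from Nov 10, 2020 to Sep 9, 2021: 303 days.
Fitness Allowance — service 303 days < 18 months (≈540 days) ✗ → not eligible.
Adoption Assistance — service 303 days ≥ 9 months (≈270 days) ✓; rating 3 ≥ 2 ✓; site Raleigh ✗ (not Omaha or Cork) → not eligible.
Relocation Assistance — status temporary ✓ (not excluded); 30 hrs/wk < 32 ✗ → not eligible.
401(k) Plan — service 303 days < 18 months (≈540 days) ✗ → not eligible.
Travel Insurance — service 303 days ≥ 3 months (≈90 days) ✓; dept Research ✓; rating 3 ≥ 2 ✓; age 56 ≥ 18 ✓; grade G8 ≥ G5 ✓ → eligible.
Volunteer Time Off — status temporary ✗ (requires part-time or seasonal) → not eligible.
Stock Purchase Plan — status temporary ✗ (requires seasonal) → not eligible.
Paid Sabbatical — status temporary ✓; site Raleigh ✗ (not Calgary, Pune, or Omaha) → not eligible.
Paid Parental Leave — status temporary ✓ (not excluded); dept Research ✗ → not eligible.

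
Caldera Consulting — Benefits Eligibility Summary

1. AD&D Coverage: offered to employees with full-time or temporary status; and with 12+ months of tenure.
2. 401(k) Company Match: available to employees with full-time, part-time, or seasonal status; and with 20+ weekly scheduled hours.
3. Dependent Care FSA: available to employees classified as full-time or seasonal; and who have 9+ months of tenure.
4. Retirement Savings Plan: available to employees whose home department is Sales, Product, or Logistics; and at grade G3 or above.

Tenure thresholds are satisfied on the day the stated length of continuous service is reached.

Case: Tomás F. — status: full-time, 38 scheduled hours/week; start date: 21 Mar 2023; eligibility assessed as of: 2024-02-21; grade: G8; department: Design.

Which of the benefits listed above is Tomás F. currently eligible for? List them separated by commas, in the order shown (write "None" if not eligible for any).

Service from 21 Mar 2023 to 2024-02-21: 337 days.
AD&D Coverage — status full-time ✓; service 337 days < 12 months (≈360 days) ✗ → not eligible.
401(k) Company Match — status full-time ✓; 38 hrs/wk ≥ 20 ✓ → eligible.
Dependent Care FSA — status full-time ✓; service 337 days ≥ 9 months (≈270 days) ✓ → eligible.
Retirement Savings Plan — dept Design ✗ → not eligible.

401(k) Company Match, Dependent Care FSA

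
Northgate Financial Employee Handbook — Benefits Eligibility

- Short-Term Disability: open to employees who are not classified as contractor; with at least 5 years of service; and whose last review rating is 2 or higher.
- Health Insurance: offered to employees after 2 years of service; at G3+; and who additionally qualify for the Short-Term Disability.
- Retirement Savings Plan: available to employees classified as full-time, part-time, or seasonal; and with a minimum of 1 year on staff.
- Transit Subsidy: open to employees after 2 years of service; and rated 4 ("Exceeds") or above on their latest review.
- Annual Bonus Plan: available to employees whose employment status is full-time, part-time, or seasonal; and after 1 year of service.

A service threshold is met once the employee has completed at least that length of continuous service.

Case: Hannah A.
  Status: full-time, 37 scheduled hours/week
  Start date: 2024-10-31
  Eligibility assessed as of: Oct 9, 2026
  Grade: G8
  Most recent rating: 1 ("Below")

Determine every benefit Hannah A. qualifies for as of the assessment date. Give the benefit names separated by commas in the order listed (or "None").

Retirement Savings Plan, Annual Bonus Plan

Service from 2024-10-31 to Oct 9, 2026: 708 days.
Short-Term Disability — status full-time ✓ (not excluded); service 708 days < 5 years (≈1825 days) ✗ → not eligible.
Health Insurance — service 708 days < 2 years (≈730 days) ✗ → not eligible.
Retirement Savings Plan — status full-time ✓; service 708 days ≥ 1 year (≈365 days) ✓ → eligible.
Transit Subsidy — service 708 days < 2 years (≈730 days) ✗ → not eligible.
Annual Bonus Plan — status full-time ✓; service 708 days ≥ 1 year (≈365 days) ✓ → eligible.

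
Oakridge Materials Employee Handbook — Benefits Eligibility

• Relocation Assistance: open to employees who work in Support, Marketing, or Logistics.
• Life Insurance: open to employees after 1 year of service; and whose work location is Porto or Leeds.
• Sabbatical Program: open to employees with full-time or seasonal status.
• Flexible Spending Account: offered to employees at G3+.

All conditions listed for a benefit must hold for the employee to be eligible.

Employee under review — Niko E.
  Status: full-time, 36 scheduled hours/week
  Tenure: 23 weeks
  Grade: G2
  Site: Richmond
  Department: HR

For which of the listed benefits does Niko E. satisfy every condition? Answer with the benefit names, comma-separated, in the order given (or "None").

Relocation Assistance — dept HR ✗ → not eligible.
Life Insurance — service 23 weeks < 1 year (≈365 days) ✗ → not eligible.
Sabbatical Program — status full-time ✓ → eligible.
Flexible Spending Account — grade G2 < G3 ✗ → not eligible.

Sabbatical Program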